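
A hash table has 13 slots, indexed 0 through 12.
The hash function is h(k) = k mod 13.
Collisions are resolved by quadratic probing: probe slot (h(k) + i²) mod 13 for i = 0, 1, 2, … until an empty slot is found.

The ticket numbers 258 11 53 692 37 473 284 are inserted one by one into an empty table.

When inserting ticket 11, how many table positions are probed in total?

2

Insert 258: h=11, slot 11 empty -> index 11.
Insert 11: h=11, slot 11 occupied -> index 12.
Insert 53: h=1, slot 1 empty -> index 1.
Insert 692: h=3, slot 3 empty -> index 3.
Insert 37: h=11, slots 11,12 occupied -> index 2.
Insert 473: h=5, slot 5 empty -> index 5.
Insert 284: h=11, slots 11,12,2 occupied -> index 7.
Table: [., 53, 37, 692, ., 473, ., 284, ., ., ., 258, 11]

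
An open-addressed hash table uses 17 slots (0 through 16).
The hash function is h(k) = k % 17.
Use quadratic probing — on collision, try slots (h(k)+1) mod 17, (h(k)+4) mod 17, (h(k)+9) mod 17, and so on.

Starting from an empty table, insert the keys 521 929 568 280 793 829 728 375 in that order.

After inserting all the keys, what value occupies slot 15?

793

Insert 521: h=11, slot 11 empty -> index 11.
Insert 929: h=11, slot 11 occupied -> index 12.
Insert 568: h=7, slot 7 empty -> index 7.
Insert 280: h=8, slot 8 empty -> index 8.
Insert 793: h=11, slots 11,12 occupied -> index 15.
Insert 829: h=13, slot 13 empty -> index 13.
Insert 728: h=14, slot 14 empty -> index 14.
Insert 375: h=1, slot 1 empty -> index 1.
Table: [-, 375, -, -, -, -, -, 568, 280, -, -, 521, 929, 829, 728, 793, -]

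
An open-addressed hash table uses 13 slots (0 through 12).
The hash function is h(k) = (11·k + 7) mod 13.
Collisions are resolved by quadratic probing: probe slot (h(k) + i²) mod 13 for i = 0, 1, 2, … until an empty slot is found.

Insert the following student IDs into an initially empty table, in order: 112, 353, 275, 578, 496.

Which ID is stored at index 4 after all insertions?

112 hashes to 4; slot 4 is free → place at 4.
353 hashes to 3; slot 3 is free → place at 3.
275 hashes to 3; 3,4 taken → place at 7.
578 hashes to 8; slot 8 is free → place at 8.
496 hashes to 3; 3,4,7 taken → place at 12.
Table: [_, _, _, 353, 112, _, _, 275, 578, _, _, _, 496]

112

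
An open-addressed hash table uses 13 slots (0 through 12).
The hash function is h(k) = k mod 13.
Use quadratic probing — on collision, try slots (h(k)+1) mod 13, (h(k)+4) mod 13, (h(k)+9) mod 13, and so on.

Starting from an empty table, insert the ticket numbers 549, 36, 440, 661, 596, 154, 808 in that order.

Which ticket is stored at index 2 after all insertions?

549 hashes to 3; slot 3 is free -> place at 3.
36 hashes to 10; slot 10 is free -> place at 10.
440 hashes to 11; slot 11 is free -> place at 11.
661 hashes to 11; 11 taken -> place at 12.
596 hashes to 11; 11,12 taken -> place at 2.
154 hashes to 11; 11,12,2 taken -> place at 7.
808 hashes to 2; 2,3 taken -> place at 6.
Table: [-, -, 596, 549, -, -, 808, 154, -, -, 36, 440, 661]

596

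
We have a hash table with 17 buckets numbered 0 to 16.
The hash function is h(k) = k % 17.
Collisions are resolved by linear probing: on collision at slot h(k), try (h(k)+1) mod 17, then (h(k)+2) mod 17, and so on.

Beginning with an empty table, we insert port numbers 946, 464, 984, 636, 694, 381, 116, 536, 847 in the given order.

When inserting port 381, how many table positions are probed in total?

2

946 hashes to 11; slot 11 is free → place at 11.
464 hashes to 5; slot 5 is free → place at 5.
984 hashes to 15; slot 15 is free → place at 15.
636 hashes to 7; slot 7 is free → place at 7.
694 hashes to 14; slot 14 is free → place at 14.
381 hashes to 7; 7 taken → place at 8.
116 hashes to 14; 14,15 taken → place at 16.
536 hashes to 9; slot 9 is free → place at 9.
847 hashes to 14; 14,15,16 taken → place at 0.
Table: [847, ., ., ., ., 464, ., 636, 381, 536, ., 946, ., ., 694, 984, 116]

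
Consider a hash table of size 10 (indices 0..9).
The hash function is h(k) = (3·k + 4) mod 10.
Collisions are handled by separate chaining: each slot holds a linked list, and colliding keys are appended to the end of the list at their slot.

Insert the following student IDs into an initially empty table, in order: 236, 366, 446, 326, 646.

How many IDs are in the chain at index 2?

236 -> bucket 2
366 -> bucket 2 (collision)
446 -> bucket 2 (collision)
326 -> bucket 2 (collision)
646 -> bucket 2 (collision)
Final buckets:
0: -
1: -
2: 236 -> 366 -> 446 -> 326 -> 646
3: -
4: -
5: -
6: -
7: -
8: -
9: -

5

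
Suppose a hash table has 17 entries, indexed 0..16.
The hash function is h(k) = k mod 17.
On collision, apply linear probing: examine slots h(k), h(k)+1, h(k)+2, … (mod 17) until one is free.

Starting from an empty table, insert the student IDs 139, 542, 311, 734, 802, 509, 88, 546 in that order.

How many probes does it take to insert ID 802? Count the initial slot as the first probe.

4

139: h=3 -> slot 3
542: h=15 -> slot 15
311: h=5 -> slot 5
734: h=3, probe 3,4 -> slot 4
802: h=3, probe 3,4,5,6 -> slot 6
509: h=16 -> slot 16
88: h=3, probe 3,4,5,6,7 -> slot 7
546: h=2 -> slot 2
Table: [., ., 546, 139, 734, 311, 802, 88, ., ., ., ., ., ., ., 542, 509]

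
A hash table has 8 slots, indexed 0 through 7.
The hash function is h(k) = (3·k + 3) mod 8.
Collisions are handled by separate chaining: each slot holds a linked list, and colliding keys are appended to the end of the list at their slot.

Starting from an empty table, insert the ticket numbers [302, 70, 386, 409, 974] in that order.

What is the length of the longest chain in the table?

302 -> bucket 5
70 -> bucket 5 (collision)
386 -> bucket 1
409 -> bucket 6
974 -> bucket 5 (collision)
Final buckets:
0: ∅
1: 386
2: ∅
3: ∅
4: ∅
5: 302 -> 70 -> 974
6: 409
7: ∅

3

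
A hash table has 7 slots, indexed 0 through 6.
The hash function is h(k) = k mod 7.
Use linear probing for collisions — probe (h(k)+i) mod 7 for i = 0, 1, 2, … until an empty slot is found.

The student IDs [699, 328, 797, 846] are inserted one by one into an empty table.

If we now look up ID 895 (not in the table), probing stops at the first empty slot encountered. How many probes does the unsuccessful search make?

699: h=6 → slot 6
328: h=6, probe 6,0 → slot 0
797: h=6, probe 6,0,1 → slot 1
846: h=6, probe 6,0,1,2 → slot 2
Table: [328, 797, 846, —, —, —, 699]
Lookup 895: h=6, probe 6,0,1,2,3 → slot 3 empty, not found.

5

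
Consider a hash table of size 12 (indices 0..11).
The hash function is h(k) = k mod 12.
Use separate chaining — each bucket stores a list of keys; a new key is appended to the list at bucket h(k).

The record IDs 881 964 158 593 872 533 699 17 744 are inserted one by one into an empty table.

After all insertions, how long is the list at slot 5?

881 → bucket 5
964 → bucket 4
158 → bucket 2
593 → bucket 5 (collision)
872 → bucket 8
533 → bucket 5 (collision)
699 → bucket 3
17 → bucket 5 (collision)
744 → bucket 0
Final buckets:
0: 744
1: .
2: 158
3: 699
4: 964
5: 881 -> 593 -> 533 -> 17
6: .
7: .
8: 872
9: .
10: .
11: .

4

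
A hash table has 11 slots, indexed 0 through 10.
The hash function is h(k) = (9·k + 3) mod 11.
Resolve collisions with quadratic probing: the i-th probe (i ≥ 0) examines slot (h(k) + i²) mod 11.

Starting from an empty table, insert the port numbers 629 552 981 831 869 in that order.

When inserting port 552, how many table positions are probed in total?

2

629 hashes to 10; slot 10 is free => place at 10.
552 hashes to 10; 10 taken => place at 0.
981 hashes to 10; 10,0 taken => place at 3.
831 hashes to 2; slot 2 is free => place at 2.
869 hashes to 3; 3 taken => place at 4.
Table: [552, —, 831, 981, 869, —, —, —, —, —, 629]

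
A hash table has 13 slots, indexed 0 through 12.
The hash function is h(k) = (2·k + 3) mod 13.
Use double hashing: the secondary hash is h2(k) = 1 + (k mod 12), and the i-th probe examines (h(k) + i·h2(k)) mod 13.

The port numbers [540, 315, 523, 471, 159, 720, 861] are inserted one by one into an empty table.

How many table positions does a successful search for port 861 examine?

540: h=4 => slot 4
315: h=9 => slot 9
523: h=9, h2=8, probe 9,4,12 => slot 12
471: h=9, h2=4, probe 9,0 => slot 0
159: h=9, h2=4, probe 9,0,4,8 => slot 8
720: h=0, h2=1, probe 0,1 => slot 1
861: h=9, h2=10, probe 9,6 => slot 6
Table: [471, 720, -, -, 540, -, 861, -, 159, 315, -, -, 523]
Lookup 861: h=9, h2=10, probe 9,6 → found at 6.

2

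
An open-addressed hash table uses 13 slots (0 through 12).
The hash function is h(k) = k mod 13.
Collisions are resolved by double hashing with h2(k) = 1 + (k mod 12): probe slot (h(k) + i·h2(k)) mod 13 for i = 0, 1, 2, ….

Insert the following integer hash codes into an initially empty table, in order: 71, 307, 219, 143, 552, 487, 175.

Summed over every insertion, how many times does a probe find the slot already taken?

4

71 hashes to 6; slot 6 is free → place at 6.
307 hashes to 8; slot 8 is free → place at 8.
219 hashes to 11; slot 11 is free → place at 11.
143 hashes to 0; slot 0 is free → place at 0.
552 hashes to 6, h2=1; 6 taken → place at 7.
487 hashes to 6, h2=8; 6 taken → place at 1.
175 hashes to 6, h2=8; 6,1 taken → place at 9.
Table: [143, 487, —, —, —, —, 71, 552, 307, 175, —, 219, —]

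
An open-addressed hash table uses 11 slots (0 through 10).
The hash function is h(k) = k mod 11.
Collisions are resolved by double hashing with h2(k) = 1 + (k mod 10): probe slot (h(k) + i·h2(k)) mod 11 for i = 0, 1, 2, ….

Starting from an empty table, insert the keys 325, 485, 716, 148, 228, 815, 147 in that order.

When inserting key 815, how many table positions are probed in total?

2

325: h=6 => slot 6
485: h=1 => slot 1
716: h=1, h2=7, probe 1,8 => slot 8
148: h=5 => slot 5
228: h=8, h2=9, probe 8,6,4 => slot 4
815: h=1, h2=6, probe 1,7 => slot 7
147: h=4, h2=8, probe 4,1,9 => slot 9
Table: [—, 485, —, —, 228, 148, 325, 815, 716, 147, —]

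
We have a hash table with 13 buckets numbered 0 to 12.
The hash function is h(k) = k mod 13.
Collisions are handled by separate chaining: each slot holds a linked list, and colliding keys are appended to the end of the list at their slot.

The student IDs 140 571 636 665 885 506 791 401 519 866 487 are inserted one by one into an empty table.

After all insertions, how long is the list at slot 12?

4

140 → bucket 10
571 → bucket 12
636 → bucket 12 (collision)
665 → bucket 2
885 → bucket 1
506 → bucket 12 (collision)
791 → bucket 11
401 → bucket 11 (collision)
519 → bucket 12 (collision)
866 → bucket 8
487 → bucket 6
Final buckets:
0: ∅
1: 885
2: 665
3: ∅
4: ∅
5: ∅
6: 487
7: ∅
8: 866
9: ∅
10: 140
11: 791 -> 401
12: 571 -> 636 -> 506 -> 519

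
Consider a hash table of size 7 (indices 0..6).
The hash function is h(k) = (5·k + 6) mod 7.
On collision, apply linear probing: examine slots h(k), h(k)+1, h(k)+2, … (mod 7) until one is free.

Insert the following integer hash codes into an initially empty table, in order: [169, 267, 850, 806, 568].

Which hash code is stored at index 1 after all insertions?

169 hashes to 4; slot 4 is free -> place at 4.
267 hashes to 4; 4 taken -> place at 5.
850 hashes to 0; slot 0 is free -> place at 0.
806 hashes to 4; 4,5 taken -> place at 6.
568 hashes to 4; 4,5,6,0 taken -> place at 1.
Table: [850, 568, —, —, 169, 267, 806]

568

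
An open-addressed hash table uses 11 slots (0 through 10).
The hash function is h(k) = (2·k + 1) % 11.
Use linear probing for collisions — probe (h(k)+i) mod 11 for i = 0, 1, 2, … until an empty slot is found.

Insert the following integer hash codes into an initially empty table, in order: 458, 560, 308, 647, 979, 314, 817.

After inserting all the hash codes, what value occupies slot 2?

458: h=4 → slot 4
560: h=10 → slot 10
308: h=1 → slot 1
647: h=8 → slot 8
979: h=1, probe 1,2 → slot 2
314: h=2, probe 2,3 → slot 3
817: h=7 → slot 7
Table: [_, 308, 979, 314, 458, _, _, 817, 647, _, 560]

979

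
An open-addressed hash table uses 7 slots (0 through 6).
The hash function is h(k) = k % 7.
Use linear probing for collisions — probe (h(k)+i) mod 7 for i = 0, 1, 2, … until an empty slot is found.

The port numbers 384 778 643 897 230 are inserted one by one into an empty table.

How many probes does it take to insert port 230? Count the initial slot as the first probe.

5

384 hashes to 6; slot 6 is free -> place at 6.
778 hashes to 1; slot 1 is free -> place at 1.
643 hashes to 6; 6 taken -> place at 0.
897 hashes to 1; 1 taken -> place at 2.
230 hashes to 6; 6,0,1,2 taken -> place at 3.
Table: [643, 778, 897, 230, ., ., 384]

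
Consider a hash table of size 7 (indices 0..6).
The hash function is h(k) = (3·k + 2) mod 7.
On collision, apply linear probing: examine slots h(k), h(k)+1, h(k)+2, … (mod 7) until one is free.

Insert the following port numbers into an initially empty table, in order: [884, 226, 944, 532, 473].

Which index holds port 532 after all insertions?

3

884: h=1 -> slot 1
226: h=1, probe 1,2 -> slot 2
944: h=6 -> slot 6
532: h=2, probe 2,3 -> slot 3
473: h=0 -> slot 0
Table: [473, 884, 226, 532, ., ., 944]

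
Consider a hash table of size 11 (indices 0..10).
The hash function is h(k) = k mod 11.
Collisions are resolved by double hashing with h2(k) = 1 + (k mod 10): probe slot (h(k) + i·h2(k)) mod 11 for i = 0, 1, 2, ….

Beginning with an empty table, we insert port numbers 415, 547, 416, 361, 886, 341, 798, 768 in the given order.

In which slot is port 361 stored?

Insert 415: h=8, slot 8 empty → index 8.
Insert 547: h=8, h2=8, slot 8 occupied → index 5.
Insert 416: h=9, slot 9 empty → index 9.
Insert 361: h=9, h2=2, slot 9 occupied → index 0.
Insert 886: h=6, slot 6 empty → index 6.
Insert 341: h=0, h2=2, slot 0 occupied → index 2.
Insert 798: h=6, h2=9, slot 6 occupied → index 4.
Insert 768: h=9, h2=9, slot 9 occupied → index 7.
Table: [361, -, 341, -, 798, 547, 886, 768, 415, 416, -]

0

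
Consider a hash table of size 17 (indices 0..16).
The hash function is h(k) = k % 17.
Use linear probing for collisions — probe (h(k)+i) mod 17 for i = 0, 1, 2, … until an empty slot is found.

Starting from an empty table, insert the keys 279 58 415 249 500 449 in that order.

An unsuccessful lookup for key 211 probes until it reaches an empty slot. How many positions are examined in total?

279: h=7 -> slot 7
58: h=7, probe 7,8 -> slot 8
415: h=7, probe 7,8,9 -> slot 9
249: h=11 -> slot 11
500: h=7, probe 7,8,9,10 -> slot 10
449: h=7, probe 7,8,9,10,11,12 -> slot 12
Table: [—, —, —, —, —, —, —, 279, 58, 415, 500, 249, 449, —, —, —, —]
Lookup 211: h=7, probe 7,8,9,10,11,12,13 → slot 13 empty, not found.

7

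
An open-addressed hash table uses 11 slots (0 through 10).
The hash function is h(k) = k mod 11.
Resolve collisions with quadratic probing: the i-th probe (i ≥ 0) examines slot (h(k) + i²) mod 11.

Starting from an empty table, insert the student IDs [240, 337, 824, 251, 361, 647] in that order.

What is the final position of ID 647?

1

240 hashes to 9; slot 9 is free -> place at 9.
337 hashes to 7; slot 7 is free -> place at 7.
824 hashes to 10; slot 10 is free -> place at 10.
251 hashes to 9; 9,10 taken -> place at 2.
361 hashes to 9; 9,10,2,7 taken -> place at 3.
647 hashes to 9; 9,10,2,7,3 taken -> place at 1.
Table: [., 647, 251, 361, ., ., ., 337, ., 240, 824]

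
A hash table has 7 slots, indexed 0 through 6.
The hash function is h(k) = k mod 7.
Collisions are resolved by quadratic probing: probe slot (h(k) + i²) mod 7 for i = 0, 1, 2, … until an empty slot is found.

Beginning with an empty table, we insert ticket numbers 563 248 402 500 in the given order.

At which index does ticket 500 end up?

563 hashes to 3; slot 3 is free => place at 3.
248 hashes to 3; 3 taken => place at 4.
402 hashes to 3; 3,4 taken => place at 0.
500 hashes to 3; 3,4,0 taken => place at 5.
Table: [402, ∅, ∅, 563, 248, 500, ∅]

5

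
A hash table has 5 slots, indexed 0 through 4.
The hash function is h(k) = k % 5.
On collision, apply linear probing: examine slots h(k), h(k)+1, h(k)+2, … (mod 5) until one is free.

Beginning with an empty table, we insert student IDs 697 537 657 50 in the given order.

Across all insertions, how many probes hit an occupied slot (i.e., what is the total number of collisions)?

3

Insert 697: h=2, slot 2 empty => index 2.
Insert 537: h=2, slot 2 occupied => index 3.
Insert 657: h=2, slots 2,3 occupied => index 4.
Insert 50: h=0, slot 0 empty => index 0.
Table: [50, _, 697, 537, 657]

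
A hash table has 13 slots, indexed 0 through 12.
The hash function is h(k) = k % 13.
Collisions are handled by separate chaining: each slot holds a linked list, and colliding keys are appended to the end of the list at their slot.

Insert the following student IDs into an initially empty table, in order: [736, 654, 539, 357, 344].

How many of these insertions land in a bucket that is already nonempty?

736 -> bucket 8
654 -> bucket 4
539 -> bucket 6
357 -> bucket 6 (collision)
344 -> bucket 6 (collision)
Final buckets:
0: .
1: .
2: .
3: .
4: 654
5: .
6: 539 -> 357 -> 344
7: .
8: 736
9: .
10: .
11: .
12: .

2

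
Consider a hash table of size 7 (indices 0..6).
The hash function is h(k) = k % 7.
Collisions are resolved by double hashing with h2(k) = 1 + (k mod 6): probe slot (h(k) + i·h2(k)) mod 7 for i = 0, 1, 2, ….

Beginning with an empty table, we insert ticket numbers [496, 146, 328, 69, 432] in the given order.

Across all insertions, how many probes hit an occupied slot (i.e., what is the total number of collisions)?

3

496 hashes to 6; slot 6 is free -> place at 6.
146 hashes to 6, h2=3; 6 taken -> place at 2.
328 hashes to 6, h2=5; 6 taken -> place at 4.
69 hashes to 6, h2=4; 6 taken -> place at 3.
432 hashes to 5; slot 5 is free -> place at 5.
Table: [_, _, 146, 69, 328, 432, 496]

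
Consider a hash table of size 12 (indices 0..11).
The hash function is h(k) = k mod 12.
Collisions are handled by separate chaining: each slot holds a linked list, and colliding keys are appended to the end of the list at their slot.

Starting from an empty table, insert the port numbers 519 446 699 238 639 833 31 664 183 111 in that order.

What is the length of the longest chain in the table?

5

Insert 519: h=3, bucket 3 empty -> new chain.
Insert 446: h=2, bucket 2 empty -> new chain.
Insert 699: h=3, bucket 3 nonempty -> append to chain.
Insert 238: h=10, bucket 10 empty -> new chain.
Insert 639: h=3, bucket 3 nonempty -> append to chain.
Insert 833: h=5, bucket 5 empty -> new chain.
Insert 31: h=7, bucket 7 empty -> new chain.
Insert 664: h=4, bucket 4 empty -> new chain.
Insert 183: h=3, bucket 3 nonempty -> append to chain.
Insert 111: h=3, bucket 3 nonempty -> append to chain.
Final buckets:
0: .
1: .
2: 446
3: 519 -> 699 -> 639 -> 183 -> 111
4: 664
5: 833
6: .
7: 31
8: .
9: .
10: 238
11: .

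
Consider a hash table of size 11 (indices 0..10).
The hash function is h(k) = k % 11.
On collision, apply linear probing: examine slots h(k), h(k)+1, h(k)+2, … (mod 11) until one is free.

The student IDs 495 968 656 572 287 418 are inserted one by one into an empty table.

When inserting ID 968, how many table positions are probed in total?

2

495 hashes to 0; slot 0 is free → place at 0.
968 hashes to 0; 0 taken → place at 1.
656 hashes to 7; slot 7 is free → place at 7.
572 hashes to 0; 0,1 taken → place at 2.
287 hashes to 1; 1,2 taken → place at 3.
418 hashes to 0; 0,1,2,3 taken → place at 4.
Table: [495, 968, 572, 287, 418, -, -, 656, -, -, -]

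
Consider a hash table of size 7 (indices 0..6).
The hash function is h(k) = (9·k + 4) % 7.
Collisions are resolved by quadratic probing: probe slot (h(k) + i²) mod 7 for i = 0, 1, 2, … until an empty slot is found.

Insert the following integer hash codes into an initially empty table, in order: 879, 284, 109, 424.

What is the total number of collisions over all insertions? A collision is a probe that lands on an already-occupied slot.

879 hashes to 5; slot 5 is free → place at 5.
284 hashes to 5; 5 taken → place at 6.
109 hashes to 5; 5,6 taken → place at 2.
424 hashes to 5; 5,6,2 taken → place at 0.
Table: [424, ∅, 109, ∅, ∅, 879, 284]

6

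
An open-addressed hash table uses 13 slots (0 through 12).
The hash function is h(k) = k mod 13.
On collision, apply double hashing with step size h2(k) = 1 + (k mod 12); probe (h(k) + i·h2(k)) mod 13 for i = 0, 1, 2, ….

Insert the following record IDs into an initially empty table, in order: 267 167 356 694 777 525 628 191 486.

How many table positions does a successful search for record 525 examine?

Insert 267: h=7, slot 7 empty -> index 7.
Insert 167: h=11, slot 11 empty -> index 11.
Insert 356: h=5, slot 5 empty -> index 5.
Insert 694: h=5, h2=11, slot 5 occupied -> index 3.
Insert 777: h=10, slot 10 empty -> index 10.
Insert 525: h=5, h2=10, slot 5 occupied -> index 2.
Insert 628: h=4, slot 4 empty -> index 4.
Insert 191: h=9, slot 9 empty -> index 9.
Insert 486: h=5, h2=7, slot 5 occupied -> index 12.
Table: [_, _, 525, 694, 628, 356, _, 267, _, 191, 777, 167, 486]
Lookup 525: h=5, h2=10, probe 5,2 → found at 2.

2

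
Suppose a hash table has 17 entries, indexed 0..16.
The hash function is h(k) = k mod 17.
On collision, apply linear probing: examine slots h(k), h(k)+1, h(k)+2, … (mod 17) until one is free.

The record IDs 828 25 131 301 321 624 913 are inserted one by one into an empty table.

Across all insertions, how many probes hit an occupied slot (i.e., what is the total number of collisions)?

12

Insert 828: h=12, slot 12 empty -> index 12.
Insert 25: h=8, slot 8 empty -> index 8.
Insert 131: h=12, slot 12 occupied -> index 13.
Insert 301: h=12, slots 12,13 occupied -> index 14.
Insert 321: h=15, slot 15 empty -> index 15.
Insert 624: h=12, slots 12,13,14,15 occupied -> index 16.
Insert 913: h=12, slots 12,13,14,15,16 occupied -> index 0.
Table: [913, ∅, ∅, ∅, ∅, ∅, ∅, ∅, 25, ∅, ∅, ∅, 828, 131, 301, 321, 624]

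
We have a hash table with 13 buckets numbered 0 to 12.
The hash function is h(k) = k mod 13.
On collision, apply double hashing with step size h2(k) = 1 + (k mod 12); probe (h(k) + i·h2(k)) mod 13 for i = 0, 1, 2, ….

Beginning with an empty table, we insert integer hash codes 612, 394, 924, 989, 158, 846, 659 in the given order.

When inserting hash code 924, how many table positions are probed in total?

612: h=1 -> slot 1
394: h=4 -> slot 4
924: h=1, h2=1, probe 1,2 -> slot 2
989: h=1, h2=6, probe 1,7 -> slot 7
158: h=2, h2=3, probe 2,5 -> slot 5
846: h=1, h2=7, probe 1,8 -> slot 8
659: h=9 -> slot 9
Table: [—, 612, 924, —, 394, 158, —, 989, 846, 659, —, —, —]

2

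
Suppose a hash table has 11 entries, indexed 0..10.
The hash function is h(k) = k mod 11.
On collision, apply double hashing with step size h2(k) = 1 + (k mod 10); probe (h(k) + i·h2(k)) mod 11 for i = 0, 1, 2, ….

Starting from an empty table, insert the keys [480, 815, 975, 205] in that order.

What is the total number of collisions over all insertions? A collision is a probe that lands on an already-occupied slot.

3

480 hashes to 7; slot 7 is free => place at 7.
815 hashes to 1; slot 1 is free => place at 1.
975 hashes to 7, h2=6; 7 taken => place at 2.
205 hashes to 7, h2=6; 7,2 taken => place at 8.
Table: [-, 815, 975, -, -, -, -, 480, 205, -, -]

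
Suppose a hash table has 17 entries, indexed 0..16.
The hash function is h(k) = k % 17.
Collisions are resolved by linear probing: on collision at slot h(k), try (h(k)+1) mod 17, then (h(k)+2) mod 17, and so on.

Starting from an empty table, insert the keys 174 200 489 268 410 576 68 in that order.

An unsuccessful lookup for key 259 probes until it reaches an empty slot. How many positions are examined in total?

2

174: h=4 → slot 4
200: h=13 → slot 13
489: h=13, probe 13,14 → slot 14
268: h=13, probe 13,14,15 → slot 15
410: h=2 → slot 2
576: h=15, probe 15,16 → slot 16
68: h=0 → slot 0
Table: [68, -, 410, -, 174, -, -, -, -, -, -, -, -, 200, 489, 268, 576]
Lookup 259: h=4, probe 4,5 → slot 5 empty, not found.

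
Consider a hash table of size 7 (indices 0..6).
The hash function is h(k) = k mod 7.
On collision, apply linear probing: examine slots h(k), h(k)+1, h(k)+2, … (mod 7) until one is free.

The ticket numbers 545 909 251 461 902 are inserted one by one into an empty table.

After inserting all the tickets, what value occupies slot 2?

461

Insert 545: h=6, slot 6 empty -> index 6.
Insert 909: h=6, slot 6 occupied -> index 0.
Insert 251: h=6, slots 6,0 occupied -> index 1.
Insert 461: h=6, slots 6,0,1 occupied -> index 2.
Insert 902: h=6, slots 6,0,1,2 occupied -> index 3.
Table: [909, 251, 461, 902, ., ., 545]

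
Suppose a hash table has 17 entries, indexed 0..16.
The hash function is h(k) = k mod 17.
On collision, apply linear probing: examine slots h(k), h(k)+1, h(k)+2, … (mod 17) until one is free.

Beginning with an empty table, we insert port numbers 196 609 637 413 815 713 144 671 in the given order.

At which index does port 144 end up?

Insert 196: h=9, slot 9 empty → index 9.
Insert 609: h=14, slot 14 empty → index 14.
Insert 637: h=8, slot 8 empty → index 8.
Insert 413: h=5, slot 5 empty → index 5.
Insert 815: h=16, slot 16 empty → index 16.
Insert 713: h=16, slot 16 occupied → index 0.
Insert 144: h=8, slots 8,9 occupied → index 10.
Insert 671: h=8, slots 8,9,10 occupied → index 11.
Table: [713, —, —, —, —, 413, —, —, 637, 196, 144, 671, —, —, 609, —, 815]

10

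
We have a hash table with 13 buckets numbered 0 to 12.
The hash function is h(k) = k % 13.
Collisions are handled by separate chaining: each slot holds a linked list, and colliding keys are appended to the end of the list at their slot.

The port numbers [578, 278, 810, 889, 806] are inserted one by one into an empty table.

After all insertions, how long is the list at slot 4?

Insert 578: h=6, bucket 6 empty → new chain.
Insert 278: h=5, bucket 5 empty → new chain.
Insert 810: h=4, bucket 4 empty → new chain.
Insert 889: h=5, bucket 5 nonempty → append to chain.
Insert 806: h=0, bucket 0 empty → new chain.
Final buckets:
0: 806
1: ∅
2: ∅
3: ∅
4: 810
5: 278 -> 889
6: 578
7: ∅
8: ∅
9: ∅
10: ∅
11: ∅
12: ∅

1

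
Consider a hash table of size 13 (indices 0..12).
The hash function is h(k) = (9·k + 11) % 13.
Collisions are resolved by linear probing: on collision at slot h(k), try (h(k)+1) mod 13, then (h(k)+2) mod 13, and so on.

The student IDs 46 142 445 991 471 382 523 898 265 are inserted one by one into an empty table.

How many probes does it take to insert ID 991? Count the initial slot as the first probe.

Insert 46: h=9, slot 9 empty => index 9.
Insert 142: h=2, slot 2 empty => index 2.
Insert 445: h=12, slot 12 empty => index 12.
Insert 991: h=12, slot 12 occupied => index 0.
Insert 471: h=12, slots 12,0 occupied => index 1.
Insert 382: h=4, slot 4 empty => index 4.
Insert 523: h=12, slots 12,0,1,2 occupied => index 3.
Insert 898: h=7, slot 7 empty => index 7.
Insert 265: h=4, slot 4 occupied => index 5.
Table: [991, 471, 142, 523, 382, 265, ∅, 898, ∅, 46, ∅, ∅, 445]

2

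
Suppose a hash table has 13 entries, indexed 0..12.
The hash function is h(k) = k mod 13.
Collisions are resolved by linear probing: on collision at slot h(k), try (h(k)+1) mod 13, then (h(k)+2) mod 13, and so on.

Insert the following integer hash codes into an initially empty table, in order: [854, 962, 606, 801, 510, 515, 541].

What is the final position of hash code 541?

12

Insert 854: h=9, slot 9 empty -> index 9.
Insert 962: h=0, slot 0 empty -> index 0.
Insert 606: h=8, slot 8 empty -> index 8.
Insert 801: h=8, slots 8,9 occupied -> index 10.
Insert 510: h=3, slot 3 empty -> index 3.
Insert 515: h=8, slots 8,9,10 occupied -> index 11.
Insert 541: h=8, slots 8,9,10,11 occupied -> index 12.
Table: [962, _, _, 510, _, _, _, _, 606, 854, 801, 515, 541]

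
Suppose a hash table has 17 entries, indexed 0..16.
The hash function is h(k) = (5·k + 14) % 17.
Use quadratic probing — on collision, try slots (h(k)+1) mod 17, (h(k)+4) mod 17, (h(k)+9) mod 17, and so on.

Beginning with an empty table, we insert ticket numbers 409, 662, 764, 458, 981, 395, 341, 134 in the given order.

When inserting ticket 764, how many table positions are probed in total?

2

Insert 409: h=2, slot 2 empty => index 2.
Insert 662: h=9, slot 9 empty => index 9.
Insert 764: h=9, slot 9 occupied => index 10.
Insert 458: h=9, slots 9,10 occupied => index 13.
Insert 981: h=6, slot 6 empty => index 6.
Insert 395: h=0, slot 0 empty => index 0.
Insert 341: h=2, slot 2 occupied => index 3.
Insert 134: h=4, slot 4 empty => index 4.
Table: [395, —, 409, 341, 134, —, 981, —, —, 662, 764, —, —, 458, —, —, —]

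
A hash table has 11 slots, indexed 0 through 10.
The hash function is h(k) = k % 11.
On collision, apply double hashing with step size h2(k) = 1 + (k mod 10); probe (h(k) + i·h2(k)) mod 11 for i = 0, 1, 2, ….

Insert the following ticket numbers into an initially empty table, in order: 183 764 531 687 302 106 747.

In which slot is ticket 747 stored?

Insert 183: h=7, slot 7 empty → index 7.
Insert 764: h=5, slot 5 empty → index 5.
Insert 531: h=3, slot 3 empty → index 3.
Insert 687: h=5, h2=8, slot 5 occupied → index 2.
Insert 302: h=5, h2=3, slot 5 occupied → index 8.
Insert 106: h=7, h2=7, slots 7,3 occupied → index 10.
Insert 747: h=10, h2=8, slots 10,7 occupied → index 4.
Table: [—, —, 687, 531, 747, 764, —, 183, 302, —, 106]

4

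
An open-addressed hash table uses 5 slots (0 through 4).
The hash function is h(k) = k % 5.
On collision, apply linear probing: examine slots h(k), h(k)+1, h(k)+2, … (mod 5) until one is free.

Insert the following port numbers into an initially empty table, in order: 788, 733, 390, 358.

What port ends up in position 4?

733

788: h=3 => slot 3
733: h=3, probe 3,4 => slot 4
390: h=0 => slot 0
358: h=3, probe 3,4,0,1 => slot 1
Table: [390, 358, -, 788, 733]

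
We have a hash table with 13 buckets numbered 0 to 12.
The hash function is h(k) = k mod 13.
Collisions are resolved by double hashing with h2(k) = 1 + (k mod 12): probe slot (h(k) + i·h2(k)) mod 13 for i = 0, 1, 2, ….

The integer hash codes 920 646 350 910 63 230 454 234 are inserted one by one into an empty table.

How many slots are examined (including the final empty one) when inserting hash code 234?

2

920 hashes to 10; slot 10 is free -> place at 10.
646 hashes to 9; slot 9 is free -> place at 9.
350 hashes to 12; slot 12 is free -> place at 12.
910 hashes to 0; slot 0 is free -> place at 0.
63 hashes to 11; slot 11 is free -> place at 11.
230 hashes to 9, h2=3; 9,12 taken -> place at 2.
454 hashes to 12, h2=11; 12,10 taken -> place at 8.
234 hashes to 0, h2=7; 0 taken -> place at 7.
Table: [910, ., 230, ., ., ., ., 234, 454, 646, 920, 63, 350]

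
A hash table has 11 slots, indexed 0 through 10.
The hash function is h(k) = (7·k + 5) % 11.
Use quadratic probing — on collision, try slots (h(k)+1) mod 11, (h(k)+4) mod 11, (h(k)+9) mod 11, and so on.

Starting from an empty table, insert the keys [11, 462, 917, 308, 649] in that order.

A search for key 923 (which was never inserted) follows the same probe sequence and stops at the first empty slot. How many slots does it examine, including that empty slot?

2

Insert 11: h=5, slot 5 empty -> index 5.
Insert 462: h=5, slot 5 occupied -> index 6.
Insert 917: h=0, slot 0 empty -> index 0.
Insert 308: h=5, slots 5,6 occupied -> index 9.
Insert 649: h=5, slots 5,6,9 occupied -> index 3.
Table: [917, ., ., 649, ., 11, 462, ., ., 308, .]
Lookup 923: h=9, probe 9,10 → slot 10 empty, not found.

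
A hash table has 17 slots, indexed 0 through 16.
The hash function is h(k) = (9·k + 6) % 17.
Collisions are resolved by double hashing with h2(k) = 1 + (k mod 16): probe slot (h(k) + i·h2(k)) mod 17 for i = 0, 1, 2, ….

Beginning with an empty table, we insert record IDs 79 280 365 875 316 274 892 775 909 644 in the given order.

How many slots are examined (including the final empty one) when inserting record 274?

3

79 hashes to 3; slot 3 is free → place at 3.
280 hashes to 10; slot 10 is free → place at 10.
365 hashes to 10, h2=14; 10 taken → place at 7.
875 hashes to 10, h2=12; 10 taken → place at 5.
316 hashes to 11; slot 11 is free → place at 11.
274 hashes to 7, h2=3; 7,10 taken → place at 13.
892 hashes to 10, h2=13; 10 taken → place at 6.
775 hashes to 11, h2=8; 11 taken → place at 2.
909 hashes to 10, h2=14; 10,7 taken → place at 4.
644 hashes to 5, h2=5; 5,10 taken → place at 15.
Table: [_, _, 775, 79, 909, 875, 892, 365, _, _, 280, 316, _, 274, _, 644, _]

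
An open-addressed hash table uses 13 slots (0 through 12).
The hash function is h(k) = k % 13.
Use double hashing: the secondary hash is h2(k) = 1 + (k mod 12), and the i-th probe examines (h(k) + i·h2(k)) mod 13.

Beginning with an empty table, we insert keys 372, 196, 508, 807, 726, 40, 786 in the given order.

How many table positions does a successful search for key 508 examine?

2

Insert 372: h=8, slot 8 empty → index 8.
Insert 196: h=1, slot 1 empty → index 1.
Insert 508: h=1, h2=5, slot 1 occupied → index 6.
Insert 807: h=1, h2=4, slot 1 occupied → index 5.
Insert 726: h=11, slot 11 empty → index 11.
Insert 40: h=1, h2=5, slots 1,6,11 occupied → index 3.
Insert 786: h=6, h2=7, slot 6 occupied → index 0.
Table: [786, 196, -, 40, -, 807, 508, -, 372, -, -, 726, -]
Lookup 508: h=1, h2=5, probe 1,6 → found at 6.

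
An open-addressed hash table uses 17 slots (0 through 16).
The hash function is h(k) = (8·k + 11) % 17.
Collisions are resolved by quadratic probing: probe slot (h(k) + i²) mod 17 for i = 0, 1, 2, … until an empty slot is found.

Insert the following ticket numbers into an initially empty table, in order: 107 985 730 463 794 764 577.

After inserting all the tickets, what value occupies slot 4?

107 hashes to 0; slot 0 is free => place at 0.
985 hashes to 3; slot 3 is free => place at 3.
730 hashes to 3; 3 taken => place at 4.
463 hashes to 9; slot 9 is free => place at 9.
794 hashes to 5; slot 5 is free => place at 5.
764 hashes to 3; 3,4 taken => place at 7.
577 hashes to 3; 3,4,7 taken => place at 12.
Table: [107, _, _, 985, 730, 794, _, 764, _, 463, _, _, 577, _, _, _, _]

730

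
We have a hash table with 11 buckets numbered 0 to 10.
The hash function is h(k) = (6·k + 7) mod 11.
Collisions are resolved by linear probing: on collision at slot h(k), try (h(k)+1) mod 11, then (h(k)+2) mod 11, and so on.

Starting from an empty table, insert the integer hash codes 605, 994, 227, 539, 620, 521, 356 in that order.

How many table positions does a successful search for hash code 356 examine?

605: h=7 → slot 7
994: h=9 → slot 9
227: h=5 → slot 5
539: h=7, probe 7,8 → slot 8
620: h=9, probe 9,10 → slot 10
521: h=9, probe 9,10,0 → slot 0
356: h=9, probe 9,10,0,1 → slot 1
Table: [521, 356, _, _, _, 227, _, 605, 539, 994, 620]
Lookup 356: h=9, probe 9,10,0,1 → found at 1.

4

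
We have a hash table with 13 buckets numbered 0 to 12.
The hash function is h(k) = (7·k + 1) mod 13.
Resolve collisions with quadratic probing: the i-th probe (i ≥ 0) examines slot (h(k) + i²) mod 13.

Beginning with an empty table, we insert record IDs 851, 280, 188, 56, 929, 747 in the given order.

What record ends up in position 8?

929

851 hashes to 4; slot 4 is free -> place at 4.
280 hashes to 11; slot 11 is free -> place at 11.
188 hashes to 4; 4 taken -> place at 5.
56 hashes to 3; slot 3 is free -> place at 3.
929 hashes to 4; 4,5 taken -> place at 8.
747 hashes to 4; 4,5,8 taken -> place at 0.
Table: [747, —, —, 56, 851, 188, —, —, 929, —, —, 280, —]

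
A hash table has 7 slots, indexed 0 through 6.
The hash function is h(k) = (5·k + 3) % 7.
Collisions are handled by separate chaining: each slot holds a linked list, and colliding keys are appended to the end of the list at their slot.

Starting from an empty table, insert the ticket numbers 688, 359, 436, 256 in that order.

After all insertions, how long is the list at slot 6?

3

688 → bucket 6
359 → bucket 6 (collision)
436 → bucket 6 (collision)
256 → bucket 2
Final buckets:
0: _
1: _
2: 256
3: _
4: _
5: _
6: 688 -> 359 -> 436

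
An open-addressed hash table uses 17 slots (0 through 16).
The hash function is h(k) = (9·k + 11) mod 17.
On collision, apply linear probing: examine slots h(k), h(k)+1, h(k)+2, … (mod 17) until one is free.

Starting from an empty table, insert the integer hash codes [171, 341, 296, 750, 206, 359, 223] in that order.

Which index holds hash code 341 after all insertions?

Insert 171: h=3, slot 3 empty => index 3.
Insert 341: h=3, slot 3 occupied => index 4.
Insert 296: h=6, slot 6 empty => index 6.
Insert 750: h=12, slot 12 empty => index 12.
Insert 206: h=12, slot 12 occupied => index 13.
Insert 359: h=12, slots 12,13 occupied => index 14.
Insert 223: h=12, slots 12,13,14 occupied => index 15.
Table: [∅, ∅, ∅, 171, 341, ∅, 296, ∅, ∅, ∅, ∅, ∅, 750, 206, 359, 223, ∅]

4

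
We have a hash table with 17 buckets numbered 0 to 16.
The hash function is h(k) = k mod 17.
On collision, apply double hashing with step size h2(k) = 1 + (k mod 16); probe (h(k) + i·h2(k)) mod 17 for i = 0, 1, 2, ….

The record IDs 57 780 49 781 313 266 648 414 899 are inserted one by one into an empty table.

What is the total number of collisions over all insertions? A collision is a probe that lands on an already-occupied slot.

5

57: h=6 -> slot 6
780: h=15 -> slot 15
49: h=15, h2=2, probe 15,0 -> slot 0
781: h=16 -> slot 16
313: h=7 -> slot 7
266: h=11 -> slot 11
648: h=2 -> slot 2
414: h=6, h2=15, probe 6,4 -> slot 4
899: h=15, h2=4, probe 15,2,6,10 -> slot 10
Table: [49, _, 648, _, 414, _, 57, 313, _, _, 899, 266, _, _, _, 780, 781]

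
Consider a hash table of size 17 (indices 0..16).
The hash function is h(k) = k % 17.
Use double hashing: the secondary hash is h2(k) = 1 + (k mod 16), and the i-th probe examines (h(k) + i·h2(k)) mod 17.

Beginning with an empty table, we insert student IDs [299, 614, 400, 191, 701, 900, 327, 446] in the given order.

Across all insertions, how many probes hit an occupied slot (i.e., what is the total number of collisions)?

4

299: h=10 -> slot 10
614: h=2 -> slot 2
400: h=9 -> slot 9
191: h=4 -> slot 4
701: h=4, h2=14, probe 4,1 -> slot 1
900: h=16 -> slot 16
327: h=4, h2=8, probe 4,12 -> slot 12
446: h=4, h2=15, probe 4,2,0 -> slot 0
Table: [446, 701, 614, _, 191, _, _, _, _, 400, 299, _, 327, _, _, _, 900]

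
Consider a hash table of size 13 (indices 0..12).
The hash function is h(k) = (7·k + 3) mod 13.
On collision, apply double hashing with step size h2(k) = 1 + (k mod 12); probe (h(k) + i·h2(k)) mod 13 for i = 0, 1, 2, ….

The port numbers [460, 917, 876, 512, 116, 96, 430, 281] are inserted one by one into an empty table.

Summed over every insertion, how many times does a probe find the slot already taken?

6

460 hashes to 12; slot 12 is free -> place at 12.
917 hashes to 0; slot 0 is free -> place at 0.
876 hashes to 12, h2=1; 12,0 taken -> place at 1.
512 hashes to 12, h2=9; 12 taken -> place at 8.
116 hashes to 9; slot 9 is free -> place at 9.
96 hashes to 12, h2=1; 12,0,1 taken -> place at 2.
430 hashes to 10; slot 10 is free -> place at 10.
281 hashes to 7; slot 7 is free -> place at 7.
Table: [917, 876, 96, —, —, —, —, 281, 512, 116, 430, —, 460]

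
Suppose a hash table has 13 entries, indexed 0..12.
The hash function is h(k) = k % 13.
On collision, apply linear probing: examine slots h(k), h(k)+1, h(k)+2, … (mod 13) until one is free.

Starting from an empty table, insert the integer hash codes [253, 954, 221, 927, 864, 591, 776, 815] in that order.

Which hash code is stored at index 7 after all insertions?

253: h=6 => slot 6
954: h=5 => slot 5
221: h=0 => slot 0
927: h=4 => slot 4
864: h=6, probe 6,7 => slot 7
591: h=6, probe 6,7,8 => slot 8
776: h=9 => slot 9
815: h=9, probe 9,10 => slot 10
Table: [221, ∅, ∅, ∅, 927, 954, 253, 864, 591, 776, 815, ∅, ∅]

864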